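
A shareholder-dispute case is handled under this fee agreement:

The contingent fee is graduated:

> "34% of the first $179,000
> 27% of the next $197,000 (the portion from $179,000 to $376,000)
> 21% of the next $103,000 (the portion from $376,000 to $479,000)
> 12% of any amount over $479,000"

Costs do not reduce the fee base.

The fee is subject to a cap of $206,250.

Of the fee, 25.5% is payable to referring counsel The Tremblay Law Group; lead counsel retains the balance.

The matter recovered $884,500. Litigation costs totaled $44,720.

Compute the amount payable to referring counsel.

$47,006.70

Fee base is the gross recovery, $884,500; costs are reimbursed separately.
First $179,000 at 34% = $60,860.00
Next $197,000 at 27% = $53,190.00
Next $103,000 at 21% = $21,630.00
Remaining $405,500 at 12% = $48,660.00
Fee: $60,860.00 + $53,190.00 + $21,630.00 + $48,660.00 = $184,340.00
$184,340.00 is under the $206,250 cap.
Referral share: 25.5% of $184,340.00 = $47,006.70; lead counsel retains $184,340.00 − $47,006.70 = $137,333.30.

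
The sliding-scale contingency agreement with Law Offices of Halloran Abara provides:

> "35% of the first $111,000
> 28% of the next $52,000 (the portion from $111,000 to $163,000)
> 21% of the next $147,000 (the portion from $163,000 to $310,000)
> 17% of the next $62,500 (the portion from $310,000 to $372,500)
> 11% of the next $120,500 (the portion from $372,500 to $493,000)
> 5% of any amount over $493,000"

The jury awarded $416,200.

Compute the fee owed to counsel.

First $111,000 at 35% = $38,850.00
Next $52,000 at 28% = $14,560.00
Next $147,000 at 21% = $30,870.00
Next $62,500 at 17% = $10,625.00
Remaining $43,700 at 11% = $4,807.00
Fee: $38,850.00 + $14,560.00 + $30,870.00 + $10,625.00 + $4,807.00 = $99,712.00

$99,712.00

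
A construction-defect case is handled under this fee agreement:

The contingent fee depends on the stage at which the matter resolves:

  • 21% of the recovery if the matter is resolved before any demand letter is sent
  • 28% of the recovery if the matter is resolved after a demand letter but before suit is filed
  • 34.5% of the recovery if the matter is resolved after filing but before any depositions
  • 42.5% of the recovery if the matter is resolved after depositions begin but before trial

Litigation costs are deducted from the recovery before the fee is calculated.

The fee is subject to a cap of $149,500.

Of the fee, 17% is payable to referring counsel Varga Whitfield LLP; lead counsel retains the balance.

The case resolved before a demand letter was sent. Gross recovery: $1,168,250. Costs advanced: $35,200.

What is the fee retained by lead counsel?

$124,085.00

Fee base (net of costs): $1,168,250 − $35,200 = $1,133,050
The matter resolved before a demand letter was sent, so the 21% rate applies.
$1,133,050 × 21% = $237,940.50
$237,940.50 exceeds the $149,500 cap, so the fee is capped at $149,500.00.
Referral share: 17% of $149,500.00 = $25,415.00; lead counsel retains $149,500.00 − $25,415.00 = $124,085.00.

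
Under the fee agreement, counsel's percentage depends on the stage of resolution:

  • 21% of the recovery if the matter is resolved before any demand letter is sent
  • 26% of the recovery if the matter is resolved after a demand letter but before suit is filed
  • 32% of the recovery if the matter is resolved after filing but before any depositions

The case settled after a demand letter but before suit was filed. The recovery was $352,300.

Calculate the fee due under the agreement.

$91,598.00

The matter settled after a demand letter but before suit was filed, so the 26% rate applies.
$352,300 × 26% = $91,598.00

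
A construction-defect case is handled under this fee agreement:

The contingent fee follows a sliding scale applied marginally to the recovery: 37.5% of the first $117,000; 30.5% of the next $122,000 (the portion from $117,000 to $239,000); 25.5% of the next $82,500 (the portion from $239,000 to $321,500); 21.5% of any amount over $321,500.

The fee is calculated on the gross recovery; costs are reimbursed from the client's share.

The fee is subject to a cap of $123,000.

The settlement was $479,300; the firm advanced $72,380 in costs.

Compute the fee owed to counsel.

$123,000.00

Fee base is the gross recovery, $479,300; costs are reimbursed separately.
First $117,000 at 37.5% = $43,875.00
Next $122,000 at 30.5% = $37,210.00
Next $82,500 at 25.5% = $21,037.50
Remaining $157,800 at 21.5% = $33,927.00
Fee: $43,875.00 + $37,210.00 + $21,037.50 + $33,927.00 = $136,049.50
$136,049.50 exceeds the $123,000 cap, so the fee is capped at $123,000.00.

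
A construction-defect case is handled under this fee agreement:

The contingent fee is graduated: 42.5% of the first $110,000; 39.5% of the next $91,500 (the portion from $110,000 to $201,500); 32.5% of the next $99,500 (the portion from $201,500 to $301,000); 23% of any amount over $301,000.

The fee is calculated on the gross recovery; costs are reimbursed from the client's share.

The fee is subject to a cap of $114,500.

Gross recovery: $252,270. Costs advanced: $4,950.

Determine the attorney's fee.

$99,392.75

Fee base is the gross recovery, $252,270; costs are reimbursed separately.
First $110,000 at 42.5% = $46,750.00
Next $91,500 at 39.5% = $36,142.50
Remaining $50,770 at 32.5% = $16,500.25
Fee: $46,750.00 + $36,142.50 + $16,500.25 = $99,392.75
$99,392.75 is under the $114,500 cap.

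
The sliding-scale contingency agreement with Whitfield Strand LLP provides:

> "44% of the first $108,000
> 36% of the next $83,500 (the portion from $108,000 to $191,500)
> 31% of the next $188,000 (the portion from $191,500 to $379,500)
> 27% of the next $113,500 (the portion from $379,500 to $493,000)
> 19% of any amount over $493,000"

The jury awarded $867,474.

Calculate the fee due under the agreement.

$237,655.06

First $108,000 at 44% = $47,520.00
Next $83,500 at 36% = $30,060.00
Next $188,000 at 31% = $58,280.00
Next $113,500 at 27% = $30,645.00
Remaining $374,474 at 19% = $71,150.06
Fee: $47,520.00 + $30,060.00 + $58,280.00 + $30,645.00 + $71,150.06 = $237,655.06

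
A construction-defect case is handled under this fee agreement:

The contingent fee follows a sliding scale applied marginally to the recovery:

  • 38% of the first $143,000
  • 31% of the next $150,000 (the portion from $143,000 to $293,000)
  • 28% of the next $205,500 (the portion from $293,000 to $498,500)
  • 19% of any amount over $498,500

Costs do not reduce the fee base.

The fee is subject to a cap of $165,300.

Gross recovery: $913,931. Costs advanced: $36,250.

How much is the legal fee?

$165,300.00

Fee base is the gross recovery, $913,931; costs are reimbursed separately.
First $143,000 at 38% = $54,340.00
Next $150,000 at 31% = $46,500.00
Next $205,500 at 28% = $57,540.00
Remaining $415,431 at 19% = $78,931.89
Fee: $54,340.00 + $46,500.00 + $57,540.00 + $78,931.89 = $237,311.89
$237,311.89 exceeds the $165,300 cap, so the fee is capped at $165,300.00.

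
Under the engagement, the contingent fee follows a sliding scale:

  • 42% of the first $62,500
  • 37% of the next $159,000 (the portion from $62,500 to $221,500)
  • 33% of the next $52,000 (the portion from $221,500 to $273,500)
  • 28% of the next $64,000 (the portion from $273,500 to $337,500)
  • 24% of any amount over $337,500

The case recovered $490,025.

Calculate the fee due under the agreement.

$156,766.00

First $62,500 at 42% = $26,250.00
Next $159,000 at 37% = $58,830.00
Next $52,000 at 33% = $17,160.00
Next $64,000 at 28% = $17,920.00
Remaining $152,525 at 24% = $36,606.00
Fee: $26,250.00 + $58,830.00 + $17,160.00 + $17,920.00 + $36,606.00 = $156,766.00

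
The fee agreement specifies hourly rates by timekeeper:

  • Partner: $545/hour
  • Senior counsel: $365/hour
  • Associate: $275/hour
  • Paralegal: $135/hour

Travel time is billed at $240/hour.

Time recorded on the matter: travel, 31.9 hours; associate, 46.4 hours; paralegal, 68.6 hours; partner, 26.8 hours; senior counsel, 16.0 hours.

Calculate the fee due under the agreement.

Partner: 26.8 × $545 = $14,606.00
Senior counsel: 16.0 × $365 = $5,840.00
Associate: 46.4 × $275 = $12,760.00
Paralegal: 68.6 × $135 = $9,261.00
Subtotal: $14,606.00 + $5,840.00 + $12,760.00 + $9,261.00 = $42,467.00
Travel: 31.9 × $240 = $7,656.00
Total: $42,467.00 + $7,656.00 = $50,123.00

$50,123.00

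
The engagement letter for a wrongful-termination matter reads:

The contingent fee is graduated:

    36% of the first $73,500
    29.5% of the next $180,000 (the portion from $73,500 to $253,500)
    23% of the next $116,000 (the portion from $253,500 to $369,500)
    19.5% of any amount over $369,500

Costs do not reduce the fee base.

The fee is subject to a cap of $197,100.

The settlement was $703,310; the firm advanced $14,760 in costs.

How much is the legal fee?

Fee base is the gross recovery, $703,310; costs are reimbursed separately.
First $73,500 at 36% = $26,460.00
Next $180,000 at 29.5% = $53,100.00
Next $116,000 at 23% = $26,680.00
Remaining $333,810 at 19.5% = $65,092.95
Fee: $26,460.00 + $53,100.00 + $26,680.00 + $65,092.95 = $171,332.95
$171,332.95 is under the $197,100 cap.

$171,332.95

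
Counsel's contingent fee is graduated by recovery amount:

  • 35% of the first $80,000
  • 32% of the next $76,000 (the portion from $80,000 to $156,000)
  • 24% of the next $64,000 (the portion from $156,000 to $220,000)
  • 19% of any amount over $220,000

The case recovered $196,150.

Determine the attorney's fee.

First $80,000 at 35% = $28,000.00
Next $76,000 at 32% = $24,320.00
Remaining $40,150 at 24% = $9,636.00
Fee: $28,000.00 + $24,320.00 + $9,636.00 = $61,956.00

$61,956.00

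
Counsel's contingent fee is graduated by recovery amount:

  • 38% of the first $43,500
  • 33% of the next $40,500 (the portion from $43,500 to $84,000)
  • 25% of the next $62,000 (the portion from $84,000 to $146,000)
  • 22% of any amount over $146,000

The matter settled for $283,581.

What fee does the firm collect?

$75,662.82

First $43,500 at 38% = $16,530.00
Next $40,500 at 33% = $13,365.00
Next $62,000 at 25% = $15,500.00
Remaining $137,581 at 22% = $30,267.82
Fee: $16,530.00 + $13,365.00 + $15,500.00 + $30,267.82 = $75,662.82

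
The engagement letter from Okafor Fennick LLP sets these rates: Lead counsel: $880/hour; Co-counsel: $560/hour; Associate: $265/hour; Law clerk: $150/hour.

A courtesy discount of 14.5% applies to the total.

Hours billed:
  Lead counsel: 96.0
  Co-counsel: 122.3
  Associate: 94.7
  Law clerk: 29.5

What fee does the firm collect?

$156,027.67

Lead counsel: 96.0 × $880 = $84,480.00
Co-counsel: 122.3 × $560 = $68,488.00
Associate: 94.7 × $265 = $25,095.50
Law clerk: 29.5 × $150 = $4,425.00
Subtotal: $182,488.50
Less 14.5% discount: −$26,460.83
Total: $182,488.50 − $26,460.83 = $156,027.67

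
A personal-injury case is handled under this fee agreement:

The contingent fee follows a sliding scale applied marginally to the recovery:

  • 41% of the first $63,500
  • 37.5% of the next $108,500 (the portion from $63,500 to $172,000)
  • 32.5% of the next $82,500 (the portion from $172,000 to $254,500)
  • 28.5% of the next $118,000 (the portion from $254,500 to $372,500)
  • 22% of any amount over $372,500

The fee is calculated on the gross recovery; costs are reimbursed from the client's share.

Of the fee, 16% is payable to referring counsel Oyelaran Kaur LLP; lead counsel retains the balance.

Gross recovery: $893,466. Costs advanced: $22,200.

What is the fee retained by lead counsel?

Fee base is the gross recovery, $893,466; costs are reimbursed separately.
First $63,500 at 41% = $26,035.00
Next $108,500 at 37.5% = $40,687.50
Next $82,500 at 32.5% = $26,812.50
Next $118,000 at 28.5% = $33,630.00
Remaining $520,966 at 22% = $114,612.52
Fee: $26,035.00 + $40,687.50 + $26,812.50 + $33,630.00 + $114,612.52 = $241,777.52
Referral share: 16% of $241,777.52 = $38,684.40; lead counsel retains $241,777.52 − $38,684.40 = $203,093.12.

$203,093.12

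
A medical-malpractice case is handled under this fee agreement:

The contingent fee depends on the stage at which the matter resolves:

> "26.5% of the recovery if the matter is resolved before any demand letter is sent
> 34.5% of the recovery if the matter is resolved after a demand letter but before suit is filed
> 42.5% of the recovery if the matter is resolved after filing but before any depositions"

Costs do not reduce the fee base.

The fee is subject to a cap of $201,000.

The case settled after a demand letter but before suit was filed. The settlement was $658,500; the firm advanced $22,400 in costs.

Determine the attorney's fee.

$201,000.00

Fee base is the gross recovery, $658,500; costs are reimbursed separately.
The matter settled after a demand letter but before suit was filed, so the 34.5% rate applies.
$658,500 × 34.5% = $227,182.50
$227,182.50 exceeds the $201,000 cap, so the fee is capped at $201,000.00.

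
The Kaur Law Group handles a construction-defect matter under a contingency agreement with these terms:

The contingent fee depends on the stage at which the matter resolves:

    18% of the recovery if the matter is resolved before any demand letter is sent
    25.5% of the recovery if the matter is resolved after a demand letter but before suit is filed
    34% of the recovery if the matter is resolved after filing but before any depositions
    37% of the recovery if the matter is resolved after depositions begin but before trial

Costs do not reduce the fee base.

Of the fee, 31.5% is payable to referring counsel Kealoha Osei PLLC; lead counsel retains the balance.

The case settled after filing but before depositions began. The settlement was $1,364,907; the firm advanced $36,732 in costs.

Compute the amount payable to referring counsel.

Fee base is the gross recovery, $1,364,907; costs are reimbursed separately.
The matter settled after filing but before depositions began, so the 34% rate applies.
$1,364,907 × 34% = $464,068.38
Referral share: 31.5% of $464,068.38 = $146,181.54; lead counsel retains $464,068.38 − $146,181.54 = $317,886.84.

$146,181.54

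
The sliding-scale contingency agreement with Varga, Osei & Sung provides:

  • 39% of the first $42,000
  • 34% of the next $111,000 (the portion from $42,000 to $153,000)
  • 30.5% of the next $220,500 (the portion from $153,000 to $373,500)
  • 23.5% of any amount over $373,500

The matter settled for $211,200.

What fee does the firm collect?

First $42,000 at 39% = $16,380.00
Next $111,000 at 34% = $37,740.00
Remaining $58,200 at 30.5% = $17,751.00
Fee: $16,380.00 + $37,740.00 + $17,751.00 = $71,871.00

$71,871.00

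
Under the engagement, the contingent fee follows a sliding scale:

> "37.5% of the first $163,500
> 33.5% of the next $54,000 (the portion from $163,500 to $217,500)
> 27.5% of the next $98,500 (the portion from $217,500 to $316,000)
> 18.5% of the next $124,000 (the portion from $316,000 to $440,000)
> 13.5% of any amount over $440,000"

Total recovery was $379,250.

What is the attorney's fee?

$118,191.25

First $163,500 at 37.5% = $61,312.50
Next $54,000 at 33.5% = $18,090.00
Next $98,500 at 27.5% = $27,087.50
Remaining $63,250 at 18.5% = $11,701.25
Fee: $61,312.50 + $18,090.00 + $27,087.50 + $11,701.25 = $118,191.25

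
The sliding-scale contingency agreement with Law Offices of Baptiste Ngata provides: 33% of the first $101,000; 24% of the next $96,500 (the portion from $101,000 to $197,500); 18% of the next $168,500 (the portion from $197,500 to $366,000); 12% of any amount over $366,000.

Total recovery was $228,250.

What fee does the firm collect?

$62,025.00

First $101,000 at 33% = $33,330.00
Next $96,500 at 24% = $23,160.00
Remaining $30,750 at 18% = $5,535.00
Fee: $33,330.00 + $23,160.00 + $5,535.00 = $62,025.00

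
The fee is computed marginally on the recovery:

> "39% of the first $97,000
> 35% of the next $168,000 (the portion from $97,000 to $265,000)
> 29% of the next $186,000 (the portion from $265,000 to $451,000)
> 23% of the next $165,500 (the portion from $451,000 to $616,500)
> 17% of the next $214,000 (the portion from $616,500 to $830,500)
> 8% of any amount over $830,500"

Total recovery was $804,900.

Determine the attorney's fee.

$220,663.00

First $97,000 at 39% = $37,830.00
Next $168,000 at 35% = $58,800.00
Next $186,000 at 29% = $53,940.00
Next $165,500 at 23% = $38,065.00
Remaining $188,400 at 17% = $32,028.00
Fee: $37,830.00 + $58,800.00 + $53,940.00 + $38,065.00 + $32,028.00 = $220,663.00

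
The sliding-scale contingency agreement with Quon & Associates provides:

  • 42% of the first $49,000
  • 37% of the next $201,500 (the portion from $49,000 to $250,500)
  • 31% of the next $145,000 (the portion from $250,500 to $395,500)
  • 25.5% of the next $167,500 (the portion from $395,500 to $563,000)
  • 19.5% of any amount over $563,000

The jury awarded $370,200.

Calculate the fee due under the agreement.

First $49,000 at 42% = $20,580.00
Next $201,500 at 37% = $74,555.00
Remaining $119,700 at 31% = $37,107.00
Fee: $20,580.00 + $74,555.00 + $37,107.00 = $132,242.00

$132,242.00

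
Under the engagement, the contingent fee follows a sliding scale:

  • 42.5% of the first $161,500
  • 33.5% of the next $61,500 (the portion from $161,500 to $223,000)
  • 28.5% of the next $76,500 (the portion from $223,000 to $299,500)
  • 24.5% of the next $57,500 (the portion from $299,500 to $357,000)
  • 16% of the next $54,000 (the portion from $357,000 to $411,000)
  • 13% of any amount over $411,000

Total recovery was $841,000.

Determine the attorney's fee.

$189,670.00

First $161,500 at 42.5% = $68,637.50
Next $61,500 at 33.5% = $20,602.50
Next $76,500 at 28.5% = $21,802.50
Next $57,500 at 24.5% = $14,087.50
Next $54,000 at 16% = $8,640.00
Remaining $430,000 at 13% = $55,900.00
Fee: $68,637.50 + $20,602.50 + $21,802.50 + $14,087.50 + $8,640.00 + $55,900.00 = $189,670.00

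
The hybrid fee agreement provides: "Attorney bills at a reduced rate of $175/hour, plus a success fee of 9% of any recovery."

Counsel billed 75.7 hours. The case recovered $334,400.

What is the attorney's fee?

Hourly: 75.7 × $175 = $13,247.50
Success fee: 9% of $334,400 = $30,096.00
Total: $13,247.50 + $30,096.00 = $43,343.50

$43,343.50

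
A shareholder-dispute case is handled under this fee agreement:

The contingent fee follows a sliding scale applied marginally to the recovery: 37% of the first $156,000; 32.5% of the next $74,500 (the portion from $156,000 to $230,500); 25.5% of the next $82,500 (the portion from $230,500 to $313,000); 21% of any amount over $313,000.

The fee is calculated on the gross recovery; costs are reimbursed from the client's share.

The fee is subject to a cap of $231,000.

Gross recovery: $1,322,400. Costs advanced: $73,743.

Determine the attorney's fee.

Fee base is the gross recovery, $1,322,400; costs are reimbursed separately.
First $156,000 at 37% = $57,720.00
Next $74,500 at 32.5% = $24,212.50
Next $82,500 at 25.5% = $21,037.50
Remaining $1,009,400 at 21% = $211,974.00
Fee: $57,720.00 + $24,212.50 + $21,037.50 + $211,974.00 = $314,944.00
$314,944.00 exceeds the $231,000 cap, so the fee is capped at $231,000.00.

$231,000.00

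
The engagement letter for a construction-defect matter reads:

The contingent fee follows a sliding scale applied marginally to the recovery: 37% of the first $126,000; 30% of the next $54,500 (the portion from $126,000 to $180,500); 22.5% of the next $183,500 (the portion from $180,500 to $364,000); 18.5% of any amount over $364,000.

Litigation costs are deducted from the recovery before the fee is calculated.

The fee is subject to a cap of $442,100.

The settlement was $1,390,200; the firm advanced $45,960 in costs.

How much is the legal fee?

$285,601.90

Fee base (net of costs): $1,390,200 − $45,960 = $1,344,240
First $126,000 at 37% = $46,620.00
Next $54,500 at 30% = $16,350.00
Next $183,500 at 22.5% = $41,287.50
Remaining $980,240 at 18.5% = $181,344.40
Fee: $46,620.00 + $16,350.00 + $41,287.50 + $181,344.40 = $285,601.90
$285,601.90 is under the $442,100 cap.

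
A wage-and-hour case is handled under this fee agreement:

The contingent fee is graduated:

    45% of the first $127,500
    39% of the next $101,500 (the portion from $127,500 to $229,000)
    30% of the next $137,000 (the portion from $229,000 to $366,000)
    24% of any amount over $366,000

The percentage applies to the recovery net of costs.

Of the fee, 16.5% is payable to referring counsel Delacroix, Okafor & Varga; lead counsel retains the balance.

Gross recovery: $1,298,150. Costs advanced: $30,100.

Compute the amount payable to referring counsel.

Fee base (net of costs): $1,298,150 − $30,100 = $1,268,050
First $127,500 at 45% = $57,375.00
Next $101,500 at 39% = $39,585.00
Next $137,000 at 30% = $41,100.00
Remaining $902,050 at 24% = $216,492.00
Fee: $57,375.00 + $39,585.00 + $41,100.00 + $216,492.00 = $354,552.00
Referral share: 16.5% of $354,552.00 = $58,501.08; lead counsel retains $354,552.00 − $58,501.08 = $296,050.92.

$58,501.08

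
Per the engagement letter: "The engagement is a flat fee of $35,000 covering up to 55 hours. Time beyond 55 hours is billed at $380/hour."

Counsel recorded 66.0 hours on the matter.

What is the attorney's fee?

$39,180.00

Flat fee: $35,000.00
Excess hours: 66.0 − 55 = 11.0
Overrun: 11.0 × $380 = $4,180.00
Total: $35,000.00 + $4,180.00 = $39,180.00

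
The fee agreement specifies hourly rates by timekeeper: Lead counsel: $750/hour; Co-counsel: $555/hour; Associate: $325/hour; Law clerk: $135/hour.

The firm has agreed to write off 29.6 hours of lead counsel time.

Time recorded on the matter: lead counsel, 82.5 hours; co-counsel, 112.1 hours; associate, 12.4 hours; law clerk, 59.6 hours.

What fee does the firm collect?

Lead counsel: 82.5 × $750 = $61,875.00
Co-counsel: 112.1 × $555 = $62,215.50
Associate: 12.4 × $325 = $4,030.00
Law clerk: 59.6 × $135 = $8,046.00
Subtotal: $136,166.50
Write-off: 29.6 × $750 = $22,200.00
Total: $136,166.50 − $22,200.00 = $113,966.50

$113,966.50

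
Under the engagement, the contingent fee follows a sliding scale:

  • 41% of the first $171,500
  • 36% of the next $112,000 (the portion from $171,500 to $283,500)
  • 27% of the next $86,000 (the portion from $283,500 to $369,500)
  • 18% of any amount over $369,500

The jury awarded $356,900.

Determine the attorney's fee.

$130,453.00

First $171,500 at 41% = $70,315.00
Next $112,000 at 36% = $40,320.00
Remaining $73,400 at 27% = $19,818.00
Fee: $70,315.00 + $40,320.00 + $19,818.00 = $130,453.00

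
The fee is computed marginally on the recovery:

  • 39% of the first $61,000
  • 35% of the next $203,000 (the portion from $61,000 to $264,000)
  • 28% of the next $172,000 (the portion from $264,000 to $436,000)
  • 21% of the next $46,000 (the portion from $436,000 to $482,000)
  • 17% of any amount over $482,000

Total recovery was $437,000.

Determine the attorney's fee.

First $61,000 at 39% = $23,790.00
Next $203,000 at 35% = $71,050.00
Next $172,000 at 28% = $48,160.00
Remaining $1,000 at 21% = $210.00
Fee: $23,790.00 + $71,050.00 + $48,160.00 + $210.00 = $143,210.00

$143,210.00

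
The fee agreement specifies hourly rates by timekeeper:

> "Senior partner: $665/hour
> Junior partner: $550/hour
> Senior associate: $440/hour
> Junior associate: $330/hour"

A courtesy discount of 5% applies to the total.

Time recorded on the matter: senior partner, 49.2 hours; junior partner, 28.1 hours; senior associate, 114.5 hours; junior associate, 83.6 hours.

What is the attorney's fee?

Senior partner: 49.2 × $665 = $32,718.00
Junior partner: 28.1 × $550 = $15,455.00
Senior associate: 114.5 × $440 = $50,380.00
Junior associate: 83.6 × $330 = $27,588.00
Subtotal: $126,141.00
Less 5% discount: −$6,307.05
Total: $126,141.00 − $6,307.05 = $119,833.95

$119,833.95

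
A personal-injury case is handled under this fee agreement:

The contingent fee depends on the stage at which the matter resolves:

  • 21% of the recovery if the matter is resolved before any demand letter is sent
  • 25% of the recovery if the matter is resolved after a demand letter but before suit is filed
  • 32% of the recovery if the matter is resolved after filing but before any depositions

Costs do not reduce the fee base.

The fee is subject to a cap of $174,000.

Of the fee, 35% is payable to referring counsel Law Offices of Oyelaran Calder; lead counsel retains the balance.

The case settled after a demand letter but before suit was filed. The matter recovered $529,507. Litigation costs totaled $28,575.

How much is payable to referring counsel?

Fee base is the gross recovery, $529,507; costs are reimbursed separately.
The matter settled after a demand letter but before suit was filed, so the 25% rate applies.
$529,507 × 25% = $132,376.75
$132,376.75 is under the $174,000 cap.
Referral share: 35% of $132,376.75 = $46,331.86; lead counsel retains $132,376.75 − $46,331.86 = $86,044.89.

$46,331.86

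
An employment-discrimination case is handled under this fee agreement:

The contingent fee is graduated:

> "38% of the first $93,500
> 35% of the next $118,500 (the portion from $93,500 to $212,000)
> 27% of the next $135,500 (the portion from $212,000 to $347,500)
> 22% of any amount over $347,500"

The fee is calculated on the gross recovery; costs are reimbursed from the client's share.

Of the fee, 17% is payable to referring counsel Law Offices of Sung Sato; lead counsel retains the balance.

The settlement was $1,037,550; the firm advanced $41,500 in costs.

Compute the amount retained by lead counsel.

Fee base is the gross recovery, $1,037,550; costs are reimbursed separately.
First $93,500 at 38% = $35,530.00
Next $118,500 at 35% = $41,475.00
Next $135,500 at 27% = $36,585.00
Remaining $690,050 at 22% = $151,811.00
Fee: $35,530.00 + $41,475.00 + $36,585.00 + $151,811.00 = $265,401.00
Referral share: 17% of $265,401.00 = $45,118.17; lead counsel retains $265,401.00 − $45,118.17 = $220,282.83.

$220,282.83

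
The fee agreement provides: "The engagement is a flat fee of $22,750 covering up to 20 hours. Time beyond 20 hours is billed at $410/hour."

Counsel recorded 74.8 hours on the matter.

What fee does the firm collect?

$45,218.00

Flat fee: $22,750.00
Excess hours: 74.8 − 20 = 54.8
Overrun: 54.8 × $410 = $22,468.00
Total: $22,750.00 + $22,468.00 = $45,218.00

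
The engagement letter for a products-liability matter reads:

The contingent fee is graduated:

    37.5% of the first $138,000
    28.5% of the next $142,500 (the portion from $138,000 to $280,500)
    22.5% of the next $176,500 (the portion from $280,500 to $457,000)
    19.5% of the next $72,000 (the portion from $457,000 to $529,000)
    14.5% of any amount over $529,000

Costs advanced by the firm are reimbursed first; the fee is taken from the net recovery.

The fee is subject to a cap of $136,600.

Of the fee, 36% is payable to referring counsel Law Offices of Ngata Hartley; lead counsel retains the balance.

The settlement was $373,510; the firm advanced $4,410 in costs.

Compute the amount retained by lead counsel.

$71,870.40

Fee base (net of costs): $373,510 − $4,410 = $369,100
First $138,000 at 37.5% = $51,750.00
Next $142,500 at 28.5% = $40,612.50
Remaining $88,600 at 22.5% = $19,935.00
Fee: $51,750.00 + $40,612.50 + $19,935.00 = $112,297.50
$112,297.50 is under the $136,600 cap.
Referral share: 36% of $112,297.50 = $40,427.10; lead counsel retains $112,297.50 − $40,427.10 = $71,870.40.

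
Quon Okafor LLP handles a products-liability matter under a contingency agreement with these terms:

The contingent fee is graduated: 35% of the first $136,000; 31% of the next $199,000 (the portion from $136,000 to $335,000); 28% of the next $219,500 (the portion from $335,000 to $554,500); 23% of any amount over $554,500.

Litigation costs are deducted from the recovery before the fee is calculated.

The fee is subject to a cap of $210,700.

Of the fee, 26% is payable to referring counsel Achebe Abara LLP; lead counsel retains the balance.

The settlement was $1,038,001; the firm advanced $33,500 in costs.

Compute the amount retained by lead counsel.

Fee base (net of costs): $1,038,001 − $33,500 = $1,004,501
First $136,000 at 35% = $47,600.00
Next $199,000 at 31% = $61,690.00
Next $219,500 at 28% = $61,460.00
Remaining $450,001 at 23% = $103,500.23
Fee: $47,600.00 + $61,690.00 + $61,460.00 + $103,500.23 = $274,250.23
$274,250.23 exceeds the $210,700 cap, so the fee is capped at $210,700.00.
Referral share: 26% of $210,700.00 = $54,782.00; lead counsel retains $210,700.00 − $54,782.00 = $155,918.00.

$155,918.00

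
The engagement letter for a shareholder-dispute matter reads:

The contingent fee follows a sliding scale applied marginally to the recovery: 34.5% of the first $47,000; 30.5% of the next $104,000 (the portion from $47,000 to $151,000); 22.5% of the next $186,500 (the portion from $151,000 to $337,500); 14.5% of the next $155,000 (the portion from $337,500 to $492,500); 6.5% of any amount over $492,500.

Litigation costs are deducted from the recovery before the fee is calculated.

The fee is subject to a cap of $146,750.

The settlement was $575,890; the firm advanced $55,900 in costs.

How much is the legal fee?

$114,159.35

Fee base (net of costs): $575,890 − $55,900 = $519,990
First $47,000 at 34.5% = $16,215.00
Next $104,000 at 30.5% = $31,720.00
Next $186,500 at 22.5% = $41,962.50
Next $155,000 at 14.5% = $22,475.00
Remaining $27,490 at 6.5% = $1,786.85
Fee: $16,215.00 + $31,720.00 + $41,962.50 + $22,475.00 + $1,786.85 = $114,159.35
$114,159.35 is under the $146,750 cap.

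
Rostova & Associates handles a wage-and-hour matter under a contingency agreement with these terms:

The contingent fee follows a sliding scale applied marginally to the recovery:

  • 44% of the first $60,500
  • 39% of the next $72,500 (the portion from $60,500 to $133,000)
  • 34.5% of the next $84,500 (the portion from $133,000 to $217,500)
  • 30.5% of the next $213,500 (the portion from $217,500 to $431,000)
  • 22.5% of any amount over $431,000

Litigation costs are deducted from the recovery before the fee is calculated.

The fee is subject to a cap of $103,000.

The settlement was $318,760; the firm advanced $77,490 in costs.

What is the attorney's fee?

$91,297.35

Fee base (net of costs): $318,760 − $77,490 = $241,270
First $60,500 at 44% = $26,620.00
Next $72,500 at 39% = $28,275.00
Next $84,500 at 34.5% = $29,152.50
Remaining $23,770 at 30.5% = $7,249.85
Fee: $26,620.00 + $28,275.00 + $29,152.50 + $7,249.85 = $91,297.35
$91,297.35 is under the $103,000 cap.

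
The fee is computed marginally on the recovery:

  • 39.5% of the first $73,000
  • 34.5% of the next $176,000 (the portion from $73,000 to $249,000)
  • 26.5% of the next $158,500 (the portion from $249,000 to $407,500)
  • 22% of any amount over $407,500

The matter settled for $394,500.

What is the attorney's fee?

First $73,000 at 39.5% = $28,835.00
Next $176,000 at 34.5% = $60,720.00
Remaining $145,500 at 26.5% = $38,557.50
Fee: $28,835.00 + $60,720.00 + $38,557.50 = $128,112.50

$128,112.50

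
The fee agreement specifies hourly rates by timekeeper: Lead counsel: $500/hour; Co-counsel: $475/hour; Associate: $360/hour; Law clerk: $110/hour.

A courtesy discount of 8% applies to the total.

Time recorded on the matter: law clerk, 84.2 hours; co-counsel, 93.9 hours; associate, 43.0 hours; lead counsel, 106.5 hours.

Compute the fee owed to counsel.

Lead counsel: 106.5 × $500 = $53,250.00
Co-counsel: 93.9 × $475 = $44,602.50
Associate: 43.0 × $360 = $15,480.00
Law clerk: 84.2 × $110 = $9,262.00
Subtotal: $122,594.50
Less 8% discount: −$9,807.56
Total: $122,594.50 − $9,807.56 = $112,786.94

$112,786.94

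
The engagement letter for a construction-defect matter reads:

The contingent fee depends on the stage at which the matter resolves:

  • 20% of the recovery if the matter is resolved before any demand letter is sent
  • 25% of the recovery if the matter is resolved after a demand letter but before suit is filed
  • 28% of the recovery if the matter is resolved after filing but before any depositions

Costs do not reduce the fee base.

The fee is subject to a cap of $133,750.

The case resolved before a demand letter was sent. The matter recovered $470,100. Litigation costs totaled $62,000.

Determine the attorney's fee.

Fee base is the gross recovery, $470,100; costs are reimbursed separately.
The matter resolved before a demand letter was sent, so the 20% rate applies.
$470,100 × 20% = $94,020.00
$94,020.00 is under the $133,750 cap.

$94,020.00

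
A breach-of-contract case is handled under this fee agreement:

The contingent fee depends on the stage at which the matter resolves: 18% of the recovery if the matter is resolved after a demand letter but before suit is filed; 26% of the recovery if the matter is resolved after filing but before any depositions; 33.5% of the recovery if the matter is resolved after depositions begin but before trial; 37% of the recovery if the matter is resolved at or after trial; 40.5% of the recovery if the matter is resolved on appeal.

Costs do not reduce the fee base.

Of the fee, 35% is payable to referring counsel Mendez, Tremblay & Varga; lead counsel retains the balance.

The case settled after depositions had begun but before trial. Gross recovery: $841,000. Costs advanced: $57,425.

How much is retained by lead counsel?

Fee base is the gross recovery, $841,000; costs are reimbursed separately.
The matter settled after depositions had begun but before trial, so the 33.5% rate applies.
$841,000 × 33.5% = $281,735.00
Referral share: 35% of $281,735.00 = $98,607.25; lead counsel retains $281,735.00 − $98,607.25 = $183,127.75.

$183,127.75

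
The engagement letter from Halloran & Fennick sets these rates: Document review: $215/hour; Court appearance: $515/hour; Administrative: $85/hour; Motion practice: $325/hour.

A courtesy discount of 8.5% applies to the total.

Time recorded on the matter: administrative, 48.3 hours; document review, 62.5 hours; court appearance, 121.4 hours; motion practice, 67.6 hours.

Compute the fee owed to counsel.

Document review: 62.5 × $215 = $13,437.50
Court appearance: 121.4 × $515 = $62,521.00
Administrative: 48.3 × $85 = $4,105.50
Motion practice: 67.6 × $325 = $21,970.00
Subtotal: $102,034.00
Less 8.5% discount: −$8,672.89
Total: $102,034.00 − $8,672.89 = $93,361.11

$93,361.11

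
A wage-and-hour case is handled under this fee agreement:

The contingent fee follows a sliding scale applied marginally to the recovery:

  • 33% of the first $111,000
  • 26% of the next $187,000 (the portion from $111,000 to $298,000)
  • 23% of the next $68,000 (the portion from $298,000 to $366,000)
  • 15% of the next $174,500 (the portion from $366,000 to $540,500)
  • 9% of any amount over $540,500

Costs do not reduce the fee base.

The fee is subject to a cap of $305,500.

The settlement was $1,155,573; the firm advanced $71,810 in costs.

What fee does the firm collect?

Fee base is the gross recovery, $1,155,573; costs are reimbursed separately.
First $111,000 at 33% = $36,630.00
Next $187,000 at 26% = $48,620.00
Next $68,000 at 23% = $15,640.00
Next $174,500 at 15% = $26,175.00
Remaining $615,073 at 9% = $55,356.57
Fee: $36,630.00 + $48,620.00 + $15,640.00 + $26,175.00 + $55,356.57 = $182,421.57
$182,421.57 is under the $305,500 cap.

$182,421.57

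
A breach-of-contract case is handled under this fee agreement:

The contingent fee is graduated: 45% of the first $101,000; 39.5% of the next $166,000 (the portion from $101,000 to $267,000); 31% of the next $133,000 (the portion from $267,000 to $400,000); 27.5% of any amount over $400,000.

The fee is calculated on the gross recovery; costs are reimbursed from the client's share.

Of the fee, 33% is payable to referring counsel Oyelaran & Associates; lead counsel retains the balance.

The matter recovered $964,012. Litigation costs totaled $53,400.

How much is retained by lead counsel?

Fee base is the gross recovery, $964,012; costs are reimbursed separately.
First $101,000 at 45% = $45,450.00
Next $166,000 at 39.5% = $65,570.00
Next $133,000 at 31% = $41,230.00
Remaining $564,012 at 27.5% = $155,103.30
Fee: $45,450.00 + $65,570.00 + $41,230.00 + $155,103.30 = $307,353.30
Referral share: 33% of $307,353.30 = $101,426.59; lead counsel retains $307,353.30 − $101,426.59 = $205,926.71.

$205,926.71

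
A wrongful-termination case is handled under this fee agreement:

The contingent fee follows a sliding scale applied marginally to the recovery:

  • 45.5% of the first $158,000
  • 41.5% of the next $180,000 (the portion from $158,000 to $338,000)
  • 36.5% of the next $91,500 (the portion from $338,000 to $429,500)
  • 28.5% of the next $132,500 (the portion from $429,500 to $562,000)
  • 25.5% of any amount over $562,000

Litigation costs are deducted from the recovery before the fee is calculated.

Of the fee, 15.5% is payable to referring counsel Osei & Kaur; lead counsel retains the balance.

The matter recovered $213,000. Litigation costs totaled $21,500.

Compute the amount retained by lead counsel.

Fee base (net of costs): $213,000 − $21,500 = $191,500
First $158,000 at 45.5% = $71,890.00
Remaining $33,500 at 41.5% = $13,902.50
Fee: $71,890.00 + $13,902.50 = $85,792.50
Referral share: 15.5% of $85,792.50 = $13,297.84; lead counsel retains $85,792.50 − $13,297.84 = $72,494.66.

$72,494.66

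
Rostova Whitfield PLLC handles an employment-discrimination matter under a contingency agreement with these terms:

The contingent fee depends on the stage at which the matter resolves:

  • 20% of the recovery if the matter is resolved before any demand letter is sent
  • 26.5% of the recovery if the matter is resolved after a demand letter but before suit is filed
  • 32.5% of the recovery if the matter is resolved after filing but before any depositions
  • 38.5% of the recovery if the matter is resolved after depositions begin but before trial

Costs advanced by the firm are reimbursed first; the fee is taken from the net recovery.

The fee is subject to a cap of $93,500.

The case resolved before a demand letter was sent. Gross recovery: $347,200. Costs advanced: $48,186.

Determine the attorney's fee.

$59,802.80

Fee base (net of costs): $347,200 − $48,186 = $299,014
The matter resolved before a demand letter was sent, so the 20% rate applies.
$299,014 × 20% = $59,802.80
$59,802.80 is under the $93,500 cap.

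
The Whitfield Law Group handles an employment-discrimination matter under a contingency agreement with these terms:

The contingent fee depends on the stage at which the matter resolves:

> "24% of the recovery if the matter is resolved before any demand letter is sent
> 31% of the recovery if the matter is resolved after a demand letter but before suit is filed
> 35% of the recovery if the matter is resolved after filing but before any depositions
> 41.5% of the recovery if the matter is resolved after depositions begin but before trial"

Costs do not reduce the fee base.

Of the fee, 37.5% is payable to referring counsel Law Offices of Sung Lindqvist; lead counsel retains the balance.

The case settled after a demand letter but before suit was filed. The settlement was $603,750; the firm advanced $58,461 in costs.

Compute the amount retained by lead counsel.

$116,976.56

Fee base is the gross recovery, $603,750; costs are reimbursed separately.
The matter settled after a demand letter but before suit was filed, so the 31% rate applies.
$603,750 × 31% = $187,162.50
Referral share: 37.5% of $187,162.50 = $70,185.94; lead counsel retains $187,162.50 − $70,185.94 = $116,976.56.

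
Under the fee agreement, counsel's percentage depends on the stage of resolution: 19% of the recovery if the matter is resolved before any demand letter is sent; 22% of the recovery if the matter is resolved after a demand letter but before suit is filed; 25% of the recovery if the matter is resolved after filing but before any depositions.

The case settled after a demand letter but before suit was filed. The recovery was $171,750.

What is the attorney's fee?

$37,785.00

The matter settled after a demand letter but before suit was filed, so the 22% rate applies.
$171,750 × 22% = $37,785.00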